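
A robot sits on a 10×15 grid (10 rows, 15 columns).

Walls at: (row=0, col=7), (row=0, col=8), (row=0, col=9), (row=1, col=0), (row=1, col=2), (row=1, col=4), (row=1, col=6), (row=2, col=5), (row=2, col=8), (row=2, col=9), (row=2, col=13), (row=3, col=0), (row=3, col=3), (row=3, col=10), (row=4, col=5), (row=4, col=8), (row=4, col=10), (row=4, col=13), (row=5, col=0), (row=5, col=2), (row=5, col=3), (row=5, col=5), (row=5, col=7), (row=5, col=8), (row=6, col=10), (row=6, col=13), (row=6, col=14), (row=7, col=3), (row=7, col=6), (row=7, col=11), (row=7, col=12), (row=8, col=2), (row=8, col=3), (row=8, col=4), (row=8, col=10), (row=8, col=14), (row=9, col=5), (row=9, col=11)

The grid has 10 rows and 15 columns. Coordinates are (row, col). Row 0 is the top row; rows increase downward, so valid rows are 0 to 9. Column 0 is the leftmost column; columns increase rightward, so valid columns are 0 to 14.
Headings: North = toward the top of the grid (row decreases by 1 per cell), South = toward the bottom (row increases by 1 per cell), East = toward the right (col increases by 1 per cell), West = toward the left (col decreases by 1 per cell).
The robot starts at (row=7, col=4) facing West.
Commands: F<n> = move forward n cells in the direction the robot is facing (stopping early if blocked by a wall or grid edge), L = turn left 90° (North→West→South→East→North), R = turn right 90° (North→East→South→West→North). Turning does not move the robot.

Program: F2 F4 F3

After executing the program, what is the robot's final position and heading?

Answer: Final position: (row=7, col=4), facing West

Derivation:
Start: (row=7, col=4), facing West
  F2: move forward 0/2 (blocked), now at (row=7, col=4)
  F4: move forward 0/4 (blocked), now at (row=7, col=4)
  F3: move forward 0/3 (blocked), now at (row=7, col=4)
Final: (row=7, col=4), facing West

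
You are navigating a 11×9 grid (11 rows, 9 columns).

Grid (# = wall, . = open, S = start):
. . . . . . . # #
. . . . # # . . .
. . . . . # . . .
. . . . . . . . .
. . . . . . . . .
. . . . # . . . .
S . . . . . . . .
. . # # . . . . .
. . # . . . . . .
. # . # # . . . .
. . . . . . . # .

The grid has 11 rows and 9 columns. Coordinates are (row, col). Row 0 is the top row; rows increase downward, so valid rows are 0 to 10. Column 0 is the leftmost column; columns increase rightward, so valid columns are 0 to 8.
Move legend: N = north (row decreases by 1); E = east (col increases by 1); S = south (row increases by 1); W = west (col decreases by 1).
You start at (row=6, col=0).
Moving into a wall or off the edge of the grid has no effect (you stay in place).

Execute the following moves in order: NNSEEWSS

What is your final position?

Start: (row=6, col=0)
  N (north): (row=6, col=0) -> (row=5, col=0)
  N (north): (row=5, col=0) -> (row=4, col=0)
  S (south): (row=4, col=0) -> (row=5, col=0)
  E (east): (row=5, col=0) -> (row=5, col=1)
  E (east): (row=5, col=1) -> (row=5, col=2)
  W (west): (row=5, col=2) -> (row=5, col=1)
  S (south): (row=5, col=1) -> (row=6, col=1)
  S (south): (row=6, col=1) -> (row=7, col=1)
Final: (row=7, col=1)

Answer: Final position: (row=7, col=1)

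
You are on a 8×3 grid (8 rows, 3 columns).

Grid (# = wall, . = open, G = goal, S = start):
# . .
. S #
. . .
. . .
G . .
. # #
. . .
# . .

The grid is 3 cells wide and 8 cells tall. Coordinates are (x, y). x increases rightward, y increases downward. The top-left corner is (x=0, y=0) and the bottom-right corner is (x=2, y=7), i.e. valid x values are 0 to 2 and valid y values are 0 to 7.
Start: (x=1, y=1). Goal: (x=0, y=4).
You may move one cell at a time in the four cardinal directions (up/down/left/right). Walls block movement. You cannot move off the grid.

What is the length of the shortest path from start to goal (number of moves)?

Answer: Shortest path length: 4

Derivation:
BFS from (x=1, y=1) until reaching (x=0, y=4):
  Distance 0: (x=1, y=1)
  Distance 1: (x=1, y=0), (x=0, y=1), (x=1, y=2)
  Distance 2: (x=2, y=0), (x=0, y=2), (x=2, y=2), (x=1, y=3)
  Distance 3: (x=0, y=3), (x=2, y=3), (x=1, y=4)
  Distance 4: (x=0, y=4), (x=2, y=4)  <- goal reached here
One shortest path (4 moves): (x=1, y=1) -> (x=0, y=1) -> (x=0, y=2) -> (x=0, y=3) -> (x=0, y=4)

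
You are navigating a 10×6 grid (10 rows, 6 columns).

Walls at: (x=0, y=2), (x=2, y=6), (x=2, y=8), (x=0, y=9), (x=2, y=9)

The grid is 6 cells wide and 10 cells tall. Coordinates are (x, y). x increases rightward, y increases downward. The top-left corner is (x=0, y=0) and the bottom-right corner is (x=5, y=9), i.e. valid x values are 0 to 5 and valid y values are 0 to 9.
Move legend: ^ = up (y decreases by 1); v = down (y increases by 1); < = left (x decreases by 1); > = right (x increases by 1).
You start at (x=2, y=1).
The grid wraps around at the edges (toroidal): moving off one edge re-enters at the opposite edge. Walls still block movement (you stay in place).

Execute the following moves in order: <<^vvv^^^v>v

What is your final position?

Answer: Final position: (x=1, y=2)

Derivation:
Start: (x=2, y=1)
  < (left): (x=2, y=1) -> (x=1, y=1)
  < (left): (x=1, y=1) -> (x=0, y=1)
  ^ (up): (x=0, y=1) -> (x=0, y=0)
  v (down): (x=0, y=0) -> (x=0, y=1)
  v (down): blocked, stay at (x=0, y=1)
  v (down): blocked, stay at (x=0, y=1)
  ^ (up): (x=0, y=1) -> (x=0, y=0)
  ^ (up): blocked, stay at (x=0, y=0)
  ^ (up): blocked, stay at (x=0, y=0)
  v (down): (x=0, y=0) -> (x=0, y=1)
  > (right): (x=0, y=1) -> (x=1, y=1)
  v (down): (x=1, y=1) -> (x=1, y=2)
Final: (x=1, y=2)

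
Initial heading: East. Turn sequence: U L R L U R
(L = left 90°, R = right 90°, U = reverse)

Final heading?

Start: East
  U (U-turn (180°)) -> West
  L (left (90° counter-clockwise)) -> South
  R (right (90° clockwise)) -> West
  L (left (90° counter-clockwise)) -> South
  U (U-turn (180°)) -> North
  R (right (90° clockwise)) -> East
Final: East

Answer: Final heading: East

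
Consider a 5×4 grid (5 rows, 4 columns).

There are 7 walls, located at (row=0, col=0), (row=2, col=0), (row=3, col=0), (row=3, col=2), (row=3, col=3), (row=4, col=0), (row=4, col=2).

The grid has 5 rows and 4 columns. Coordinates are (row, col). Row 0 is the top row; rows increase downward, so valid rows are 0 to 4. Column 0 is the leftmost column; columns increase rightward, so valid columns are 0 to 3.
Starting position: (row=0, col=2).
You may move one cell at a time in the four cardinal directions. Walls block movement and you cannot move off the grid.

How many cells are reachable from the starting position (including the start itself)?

BFS flood-fill from (row=0, col=2):
  Distance 0: (row=0, col=2)
  Distance 1: (row=0, col=1), (row=0, col=3), (row=1, col=2)
  Distance 2: (row=1, col=1), (row=1, col=3), (row=2, col=2)
  Distance 3: (row=1, col=0), (row=2, col=1), (row=2, col=3)
  Distance 4: (row=3, col=1)
  Distance 5: (row=4, col=1)
Total reachable: 12 (grid has 13 open cells total)

Answer: Reachable cells: 12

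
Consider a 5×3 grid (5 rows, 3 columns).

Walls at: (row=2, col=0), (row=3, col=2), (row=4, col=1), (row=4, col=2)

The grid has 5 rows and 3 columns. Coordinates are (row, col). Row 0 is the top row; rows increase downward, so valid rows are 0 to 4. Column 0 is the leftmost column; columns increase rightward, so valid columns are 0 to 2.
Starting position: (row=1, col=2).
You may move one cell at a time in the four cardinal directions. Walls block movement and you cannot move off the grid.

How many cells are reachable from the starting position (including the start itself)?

Answer: Reachable cells: 11

Derivation:
BFS flood-fill from (row=1, col=2):
  Distance 0: (row=1, col=2)
  Distance 1: (row=0, col=2), (row=1, col=1), (row=2, col=2)
  Distance 2: (row=0, col=1), (row=1, col=0), (row=2, col=1)
  Distance 3: (row=0, col=0), (row=3, col=1)
  Distance 4: (row=3, col=0)
  Distance 5: (row=4, col=0)
Total reachable: 11 (grid has 11 open cells total)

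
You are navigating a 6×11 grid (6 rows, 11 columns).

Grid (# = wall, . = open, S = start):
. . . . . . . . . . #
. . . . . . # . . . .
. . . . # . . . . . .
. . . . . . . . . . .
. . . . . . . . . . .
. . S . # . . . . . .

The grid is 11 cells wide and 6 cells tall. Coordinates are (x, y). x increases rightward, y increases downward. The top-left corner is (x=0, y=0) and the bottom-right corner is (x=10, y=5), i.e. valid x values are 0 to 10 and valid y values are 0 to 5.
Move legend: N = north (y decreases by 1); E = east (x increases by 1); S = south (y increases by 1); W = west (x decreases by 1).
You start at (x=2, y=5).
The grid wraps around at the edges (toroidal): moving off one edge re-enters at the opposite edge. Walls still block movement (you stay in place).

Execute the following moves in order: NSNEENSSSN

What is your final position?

Answer: Final position: (x=4, y=3)

Derivation:
Start: (x=2, y=5)
  N (north): (x=2, y=5) -> (x=2, y=4)
  S (south): (x=2, y=4) -> (x=2, y=5)
  N (north): (x=2, y=5) -> (x=2, y=4)
  E (east): (x=2, y=4) -> (x=3, y=4)
  E (east): (x=3, y=4) -> (x=4, y=4)
  N (north): (x=4, y=4) -> (x=4, y=3)
  S (south): (x=4, y=3) -> (x=4, y=4)
  S (south): blocked, stay at (x=4, y=4)
  S (south): blocked, stay at (x=4, y=4)
  N (north): (x=4, y=4) -> (x=4, y=3)
Final: (x=4, y=3)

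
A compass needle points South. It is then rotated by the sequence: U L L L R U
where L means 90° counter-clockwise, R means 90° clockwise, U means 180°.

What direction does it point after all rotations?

Answer: Final heading: North

Derivation:
Start: South
  U (U-turn (180°)) -> North
  L (left (90° counter-clockwise)) -> West
  L (left (90° counter-clockwise)) -> South
  L (left (90° counter-clockwise)) -> East
  R (right (90° clockwise)) -> South
  U (U-turn (180°)) -> North
Final: North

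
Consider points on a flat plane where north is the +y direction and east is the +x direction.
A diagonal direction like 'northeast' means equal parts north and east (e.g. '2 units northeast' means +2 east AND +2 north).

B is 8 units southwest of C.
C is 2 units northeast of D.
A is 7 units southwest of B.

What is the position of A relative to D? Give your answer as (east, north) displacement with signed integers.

Answer: A is at (east=-13, north=-13) relative to D.

Derivation:
Place D at the origin (east=0, north=0).
  C is 2 units northeast of D: delta (east=+2, north=+2); C at (east=2, north=2).
  B is 8 units southwest of C: delta (east=-8, north=-8); B at (east=-6, north=-6).
  A is 7 units southwest of B: delta (east=-7, north=-7); A at (east=-13, north=-13).
Therefore A relative to D: (east=-13, north=-13).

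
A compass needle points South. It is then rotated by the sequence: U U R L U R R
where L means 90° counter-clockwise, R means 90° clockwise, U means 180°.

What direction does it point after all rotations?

Answer: Final heading: South

Derivation:
Start: South
  U (U-turn (180°)) -> North
  U (U-turn (180°)) -> South
  R (right (90° clockwise)) -> West
  L (left (90° counter-clockwise)) -> South
  U (U-turn (180°)) -> North
  R (right (90° clockwise)) -> East
  R (right (90° clockwise)) -> South
Final: South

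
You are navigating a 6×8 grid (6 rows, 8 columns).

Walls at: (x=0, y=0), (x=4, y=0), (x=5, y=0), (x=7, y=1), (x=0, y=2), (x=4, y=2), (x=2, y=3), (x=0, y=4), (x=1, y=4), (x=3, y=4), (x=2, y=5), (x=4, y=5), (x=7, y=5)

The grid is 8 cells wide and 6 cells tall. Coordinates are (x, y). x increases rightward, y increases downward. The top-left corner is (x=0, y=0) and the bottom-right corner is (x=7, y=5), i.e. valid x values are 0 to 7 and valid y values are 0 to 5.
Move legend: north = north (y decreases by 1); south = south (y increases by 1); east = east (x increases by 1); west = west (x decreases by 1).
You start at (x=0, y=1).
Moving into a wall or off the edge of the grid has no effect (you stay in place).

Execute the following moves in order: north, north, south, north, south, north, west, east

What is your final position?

Start: (x=0, y=1)
  north (north): blocked, stay at (x=0, y=1)
  north (north): blocked, stay at (x=0, y=1)
  south (south): blocked, stay at (x=0, y=1)
  north (north): blocked, stay at (x=0, y=1)
  south (south): blocked, stay at (x=0, y=1)
  north (north): blocked, stay at (x=0, y=1)
  west (west): blocked, stay at (x=0, y=1)
  east (east): (x=0, y=1) -> (x=1, y=1)
Final: (x=1, y=1)

Answer: Final position: (x=1, y=1)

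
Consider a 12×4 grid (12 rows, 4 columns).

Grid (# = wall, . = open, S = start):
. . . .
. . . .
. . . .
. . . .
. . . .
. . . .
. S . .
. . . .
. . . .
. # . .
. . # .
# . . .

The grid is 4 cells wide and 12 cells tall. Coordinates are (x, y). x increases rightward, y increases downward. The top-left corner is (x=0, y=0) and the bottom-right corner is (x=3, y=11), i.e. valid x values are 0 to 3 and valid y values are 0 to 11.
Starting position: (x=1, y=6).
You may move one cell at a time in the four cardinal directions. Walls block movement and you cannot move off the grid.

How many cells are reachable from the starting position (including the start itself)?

Answer: Reachable cells: 45

Derivation:
BFS flood-fill from (x=1, y=6):
  Distance 0: (x=1, y=6)
  Distance 1: (x=1, y=5), (x=0, y=6), (x=2, y=6), (x=1, y=7)
  Distance 2: (x=1, y=4), (x=0, y=5), (x=2, y=5), (x=3, y=6), (x=0, y=7), (x=2, y=7), (x=1, y=8)
  Distance 3: (x=1, y=3), (x=0, y=4), (x=2, y=4), (x=3, y=5), (x=3, y=7), (x=0, y=8), (x=2, y=8)
  Distance 4: (x=1, y=2), (x=0, y=3), (x=2, y=3), (x=3, y=4), (x=3, y=8), (x=0, y=9), (x=2, y=9)
  Distance 5: (x=1, y=1), (x=0, y=2), (x=2, y=2), (x=3, y=3), (x=3, y=9), (x=0, y=10)
  Distance 6: (x=1, y=0), (x=0, y=1), (x=2, y=1), (x=3, y=2), (x=1, y=10), (x=3, y=10)
  Distance 7: (x=0, y=0), (x=2, y=0), (x=3, y=1), (x=1, y=11), (x=3, y=11)
  Distance 8: (x=3, y=0), (x=2, y=11)
Total reachable: 45 (grid has 45 open cells total)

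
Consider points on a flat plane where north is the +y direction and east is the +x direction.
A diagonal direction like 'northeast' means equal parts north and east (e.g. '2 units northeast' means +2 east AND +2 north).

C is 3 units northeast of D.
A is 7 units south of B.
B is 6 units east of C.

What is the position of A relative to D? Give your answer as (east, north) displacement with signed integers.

Place D at the origin (east=0, north=0).
  C is 3 units northeast of D: delta (east=+3, north=+3); C at (east=3, north=3).
  B is 6 units east of C: delta (east=+6, north=+0); B at (east=9, north=3).
  A is 7 units south of B: delta (east=+0, north=-7); A at (east=9, north=-4).
Therefore A relative to D: (east=9, north=-4).

Answer: A is at (east=9, north=-4) relative to D.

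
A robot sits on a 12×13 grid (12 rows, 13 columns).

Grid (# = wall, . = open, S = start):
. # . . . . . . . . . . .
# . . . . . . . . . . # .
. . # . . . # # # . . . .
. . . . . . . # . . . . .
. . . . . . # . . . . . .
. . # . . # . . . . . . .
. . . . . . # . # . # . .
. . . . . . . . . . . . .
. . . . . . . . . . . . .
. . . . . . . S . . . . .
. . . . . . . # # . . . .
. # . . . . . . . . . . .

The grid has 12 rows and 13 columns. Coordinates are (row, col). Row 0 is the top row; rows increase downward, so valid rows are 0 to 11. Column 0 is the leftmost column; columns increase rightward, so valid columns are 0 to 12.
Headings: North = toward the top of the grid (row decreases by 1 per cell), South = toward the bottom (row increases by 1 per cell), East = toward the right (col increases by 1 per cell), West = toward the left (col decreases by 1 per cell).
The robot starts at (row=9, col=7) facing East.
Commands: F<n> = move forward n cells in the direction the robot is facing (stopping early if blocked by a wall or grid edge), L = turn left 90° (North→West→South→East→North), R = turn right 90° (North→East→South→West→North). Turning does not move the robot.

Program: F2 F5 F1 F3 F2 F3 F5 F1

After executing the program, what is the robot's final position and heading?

Answer: Final position: (row=9, col=12), facing East

Derivation:
Start: (row=9, col=7), facing East
  F2: move forward 2, now at (row=9, col=9)
  F5: move forward 3/5 (blocked), now at (row=9, col=12)
  F1: move forward 0/1 (blocked), now at (row=9, col=12)
  F3: move forward 0/3 (blocked), now at (row=9, col=12)
  F2: move forward 0/2 (blocked), now at (row=9, col=12)
  F3: move forward 0/3 (blocked), now at (row=9, col=12)
  F5: move forward 0/5 (blocked), now at (row=9, col=12)
  F1: move forward 0/1 (blocked), now at (row=9, col=12)
Final: (row=9, col=12), facing East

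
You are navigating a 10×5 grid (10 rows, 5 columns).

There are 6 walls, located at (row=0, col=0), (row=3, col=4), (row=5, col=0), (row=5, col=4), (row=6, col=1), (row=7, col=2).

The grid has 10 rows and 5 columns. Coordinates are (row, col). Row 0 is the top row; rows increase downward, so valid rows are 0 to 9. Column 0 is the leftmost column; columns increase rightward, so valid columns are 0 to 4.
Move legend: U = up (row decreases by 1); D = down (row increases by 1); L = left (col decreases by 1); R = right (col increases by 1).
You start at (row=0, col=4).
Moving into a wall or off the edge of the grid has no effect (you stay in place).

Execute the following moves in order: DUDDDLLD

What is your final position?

Answer: Final position: (row=3, col=2)

Derivation:
Start: (row=0, col=4)
  D (down): (row=0, col=4) -> (row=1, col=4)
  U (up): (row=1, col=4) -> (row=0, col=4)
  D (down): (row=0, col=4) -> (row=1, col=4)
  D (down): (row=1, col=4) -> (row=2, col=4)
  D (down): blocked, stay at (row=2, col=4)
  L (left): (row=2, col=4) -> (row=2, col=3)
  L (left): (row=2, col=3) -> (row=2, col=2)
  D (down): (row=2, col=2) -> (row=3, col=2)
Final: (row=3, col=2)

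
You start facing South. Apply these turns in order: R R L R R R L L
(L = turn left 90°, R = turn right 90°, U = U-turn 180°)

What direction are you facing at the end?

Start: South
  R (right (90° clockwise)) -> West
  R (right (90° clockwise)) -> North
  L (left (90° counter-clockwise)) -> West
  R (right (90° clockwise)) -> North
  R (right (90° clockwise)) -> East
  R (right (90° clockwise)) -> South
  L (left (90° counter-clockwise)) -> East
  L (left (90° counter-clockwise)) -> North
Final: North

Answer: Final heading: North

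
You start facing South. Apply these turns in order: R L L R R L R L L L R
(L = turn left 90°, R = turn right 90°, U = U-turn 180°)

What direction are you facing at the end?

Start: South
  R (right (90° clockwise)) -> West
  L (left (90° counter-clockwise)) -> South
  L (left (90° counter-clockwise)) -> East
  R (right (90° clockwise)) -> South
  R (right (90° clockwise)) -> West
  L (left (90° counter-clockwise)) -> South
  R (right (90° clockwise)) -> West
  L (left (90° counter-clockwise)) -> South
  L (left (90° counter-clockwise)) -> East
  L (left (90° counter-clockwise)) -> North
  R (right (90° clockwise)) -> East
Final: East

Answer: Final heading: East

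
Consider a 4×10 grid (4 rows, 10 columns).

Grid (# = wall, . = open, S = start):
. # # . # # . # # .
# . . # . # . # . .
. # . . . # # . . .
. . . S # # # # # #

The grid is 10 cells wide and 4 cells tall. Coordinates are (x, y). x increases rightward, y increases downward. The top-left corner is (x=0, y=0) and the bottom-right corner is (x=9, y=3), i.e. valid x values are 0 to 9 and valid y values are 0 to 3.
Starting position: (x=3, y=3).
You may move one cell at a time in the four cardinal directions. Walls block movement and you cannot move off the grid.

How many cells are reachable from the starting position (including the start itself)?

BFS flood-fill from (x=3, y=3):
  Distance 0: (x=3, y=3)
  Distance 1: (x=3, y=2), (x=2, y=3)
  Distance 2: (x=2, y=2), (x=4, y=2), (x=1, y=3)
  Distance 3: (x=2, y=1), (x=4, y=1), (x=0, y=3)
  Distance 4: (x=1, y=1), (x=0, y=2)
Total reachable: 11 (grid has 21 open cells total)

Answer: Reachable cells: 11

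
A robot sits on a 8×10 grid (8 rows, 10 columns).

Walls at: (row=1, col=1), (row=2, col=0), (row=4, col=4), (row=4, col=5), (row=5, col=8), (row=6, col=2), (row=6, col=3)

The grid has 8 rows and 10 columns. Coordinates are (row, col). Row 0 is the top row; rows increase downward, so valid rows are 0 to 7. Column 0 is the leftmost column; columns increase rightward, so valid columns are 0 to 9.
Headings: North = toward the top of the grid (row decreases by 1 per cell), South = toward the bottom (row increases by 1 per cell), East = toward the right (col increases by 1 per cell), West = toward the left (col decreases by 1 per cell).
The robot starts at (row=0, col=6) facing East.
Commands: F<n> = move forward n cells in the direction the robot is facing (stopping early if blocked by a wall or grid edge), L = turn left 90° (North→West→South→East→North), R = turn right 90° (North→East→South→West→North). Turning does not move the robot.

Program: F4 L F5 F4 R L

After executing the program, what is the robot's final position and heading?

Answer: Final position: (row=0, col=9), facing North

Derivation:
Start: (row=0, col=6), facing East
  F4: move forward 3/4 (blocked), now at (row=0, col=9)
  L: turn left, now facing North
  F5: move forward 0/5 (blocked), now at (row=0, col=9)
  F4: move forward 0/4 (blocked), now at (row=0, col=9)
  R: turn right, now facing East
  L: turn left, now facing North
Final: (row=0, col=9), facing North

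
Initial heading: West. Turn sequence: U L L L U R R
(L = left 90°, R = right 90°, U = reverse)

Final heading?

Start: West
  U (U-turn (180°)) -> East
  L (left (90° counter-clockwise)) -> North
  L (left (90° counter-clockwise)) -> West
  L (left (90° counter-clockwise)) -> South
  U (U-turn (180°)) -> North
  R (right (90° clockwise)) -> East
  R (right (90° clockwise)) -> South
Final: South

Answer: Final heading: South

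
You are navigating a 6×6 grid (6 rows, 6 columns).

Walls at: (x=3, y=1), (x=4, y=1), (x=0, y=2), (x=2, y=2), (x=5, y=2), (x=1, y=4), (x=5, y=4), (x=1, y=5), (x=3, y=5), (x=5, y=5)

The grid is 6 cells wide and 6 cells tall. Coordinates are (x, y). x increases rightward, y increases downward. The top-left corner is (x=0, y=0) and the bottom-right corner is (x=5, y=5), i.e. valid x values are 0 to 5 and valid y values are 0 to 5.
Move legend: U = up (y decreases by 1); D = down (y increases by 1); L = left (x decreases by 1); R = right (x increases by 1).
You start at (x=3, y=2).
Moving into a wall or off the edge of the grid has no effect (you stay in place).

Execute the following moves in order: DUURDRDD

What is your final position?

Answer: Final position: (x=5, y=3)

Derivation:
Start: (x=3, y=2)
  D (down): (x=3, y=2) -> (x=3, y=3)
  U (up): (x=3, y=3) -> (x=3, y=2)
  U (up): blocked, stay at (x=3, y=2)
  R (right): (x=3, y=2) -> (x=4, y=2)
  D (down): (x=4, y=2) -> (x=4, y=3)
  R (right): (x=4, y=3) -> (x=5, y=3)
  D (down): blocked, stay at (x=5, y=3)
  D (down): blocked, stay at (x=5, y=3)
Final: (x=5, y=3)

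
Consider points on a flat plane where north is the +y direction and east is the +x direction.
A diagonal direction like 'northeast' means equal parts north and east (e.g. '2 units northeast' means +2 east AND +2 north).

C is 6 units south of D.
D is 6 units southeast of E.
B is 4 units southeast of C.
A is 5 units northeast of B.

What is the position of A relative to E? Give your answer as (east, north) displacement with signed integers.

Answer: A is at (east=15, north=-11) relative to E.

Derivation:
Place E at the origin (east=0, north=0).
  D is 6 units southeast of E: delta (east=+6, north=-6); D at (east=6, north=-6).
  C is 6 units south of D: delta (east=+0, north=-6); C at (east=6, north=-12).
  B is 4 units southeast of C: delta (east=+4, north=-4); B at (east=10, north=-16).
  A is 5 units northeast of B: delta (east=+5, north=+5); A at (east=15, north=-11).
Therefore A relative to E: (east=15, north=-11).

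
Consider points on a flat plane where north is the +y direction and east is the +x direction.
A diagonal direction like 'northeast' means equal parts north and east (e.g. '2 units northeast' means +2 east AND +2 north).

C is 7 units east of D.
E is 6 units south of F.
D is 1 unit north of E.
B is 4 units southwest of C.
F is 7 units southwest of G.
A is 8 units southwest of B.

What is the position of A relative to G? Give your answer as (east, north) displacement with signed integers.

Place G at the origin (east=0, north=0).
  F is 7 units southwest of G: delta (east=-7, north=-7); F at (east=-7, north=-7).
  E is 6 units south of F: delta (east=+0, north=-6); E at (east=-7, north=-13).
  D is 1 unit north of E: delta (east=+0, north=+1); D at (east=-7, north=-12).
  C is 7 units east of D: delta (east=+7, north=+0); C at (east=0, north=-12).
  B is 4 units southwest of C: delta (east=-4, north=-4); B at (east=-4, north=-16).
  A is 8 units southwest of B: delta (east=-8, north=-8); A at (east=-12, north=-24).
Therefore A relative to G: (east=-12, north=-24).

Answer: A is at (east=-12, north=-24) relative to G.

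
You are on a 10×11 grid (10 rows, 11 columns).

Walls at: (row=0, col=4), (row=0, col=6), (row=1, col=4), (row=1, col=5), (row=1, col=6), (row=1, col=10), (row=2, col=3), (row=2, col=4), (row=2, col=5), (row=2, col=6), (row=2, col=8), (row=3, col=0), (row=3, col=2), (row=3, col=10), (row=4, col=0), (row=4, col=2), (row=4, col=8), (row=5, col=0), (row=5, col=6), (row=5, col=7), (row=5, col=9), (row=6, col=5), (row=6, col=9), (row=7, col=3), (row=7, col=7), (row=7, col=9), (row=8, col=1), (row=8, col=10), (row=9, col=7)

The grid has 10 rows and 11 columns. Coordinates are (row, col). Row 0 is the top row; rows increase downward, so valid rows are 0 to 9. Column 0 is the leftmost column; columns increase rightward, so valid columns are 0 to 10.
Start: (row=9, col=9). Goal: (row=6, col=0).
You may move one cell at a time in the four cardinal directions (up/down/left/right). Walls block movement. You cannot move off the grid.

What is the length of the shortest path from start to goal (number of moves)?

BFS from (row=9, col=9) until reaching (row=6, col=0):
  Distance 0: (row=9, col=9)
  Distance 1: (row=8, col=9), (row=9, col=8), (row=9, col=10)
  Distance 2: (row=8, col=8)
  Distance 3: (row=7, col=8), (row=8, col=7)
  Distance 4: (row=6, col=8), (row=8, col=6)
  Distance 5: (row=5, col=8), (row=6, col=7), (row=7, col=6), (row=8, col=5), (row=9, col=6)
  Distance 6: (row=6, col=6), (row=7, col=5), (row=8, col=4), (row=9, col=5)
  Distance 7: (row=7, col=4), (row=8, col=3), (row=9, col=4)
  Distance 8: (row=6, col=4), (row=8, col=2), (row=9, col=3)
  Distance 9: (row=5, col=4), (row=6, col=3), (row=7, col=2), (row=9, col=2)
  Distance 10: (row=4, col=4), (row=5, col=3), (row=5, col=5), (row=6, col=2), (row=7, col=1), (row=9, col=1)
  Distance 11: (row=3, col=4), (row=4, col=3), (row=4, col=5), (row=5, col=2), (row=6, col=1), (row=7, col=0), (row=9, col=0)
  Distance 12: (row=3, col=3), (row=3, col=5), (row=4, col=6), (row=5, col=1), (row=6, col=0), (row=8, col=0)  <- goal reached here
One shortest path (12 moves): (row=9, col=9) -> (row=9, col=8) -> (row=8, col=8) -> (row=8, col=7) -> (row=8, col=6) -> (row=8, col=5) -> (row=8, col=4) -> (row=8, col=3) -> (row=8, col=2) -> (row=7, col=2) -> (row=7, col=1) -> (row=7, col=0) -> (row=6, col=0)

Answer: Shortest path length: 12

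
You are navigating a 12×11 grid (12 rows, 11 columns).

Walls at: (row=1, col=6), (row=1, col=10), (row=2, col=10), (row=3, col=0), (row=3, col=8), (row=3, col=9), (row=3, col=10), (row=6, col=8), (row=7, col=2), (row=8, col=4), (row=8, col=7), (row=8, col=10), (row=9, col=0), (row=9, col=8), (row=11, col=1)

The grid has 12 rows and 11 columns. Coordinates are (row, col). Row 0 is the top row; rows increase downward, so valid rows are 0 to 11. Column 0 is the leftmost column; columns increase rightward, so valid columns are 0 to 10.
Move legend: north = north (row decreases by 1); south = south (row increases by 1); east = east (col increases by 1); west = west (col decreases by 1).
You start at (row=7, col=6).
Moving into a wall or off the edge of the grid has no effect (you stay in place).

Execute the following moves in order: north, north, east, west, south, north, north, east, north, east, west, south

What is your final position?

Answer: Final position: (row=4, col=6)

Derivation:
Start: (row=7, col=6)
  north (north): (row=7, col=6) -> (row=6, col=6)
  north (north): (row=6, col=6) -> (row=5, col=6)
  east (east): (row=5, col=6) -> (row=5, col=7)
  west (west): (row=5, col=7) -> (row=5, col=6)
  south (south): (row=5, col=6) -> (row=6, col=6)
  north (north): (row=6, col=6) -> (row=5, col=6)
  north (north): (row=5, col=6) -> (row=4, col=6)
  east (east): (row=4, col=6) -> (row=4, col=7)
  north (north): (row=4, col=7) -> (row=3, col=7)
  east (east): blocked, stay at (row=3, col=7)
  west (west): (row=3, col=7) -> (row=3, col=6)
  south (south): (row=3, col=6) -> (row=4, col=6)
Final: (row=4, col=6)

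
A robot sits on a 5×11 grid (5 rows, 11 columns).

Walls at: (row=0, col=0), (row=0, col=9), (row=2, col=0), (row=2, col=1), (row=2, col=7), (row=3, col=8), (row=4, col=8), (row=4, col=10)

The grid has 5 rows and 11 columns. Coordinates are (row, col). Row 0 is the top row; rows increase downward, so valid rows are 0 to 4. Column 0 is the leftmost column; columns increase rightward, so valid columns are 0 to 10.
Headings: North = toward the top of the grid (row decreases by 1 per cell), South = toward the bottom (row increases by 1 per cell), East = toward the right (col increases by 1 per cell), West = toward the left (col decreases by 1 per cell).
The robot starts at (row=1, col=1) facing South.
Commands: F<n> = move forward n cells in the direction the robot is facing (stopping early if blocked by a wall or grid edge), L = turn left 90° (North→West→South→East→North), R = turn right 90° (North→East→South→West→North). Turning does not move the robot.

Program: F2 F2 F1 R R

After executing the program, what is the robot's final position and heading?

Answer: Final position: (row=1, col=1), facing North

Derivation:
Start: (row=1, col=1), facing South
  F2: move forward 0/2 (blocked), now at (row=1, col=1)
  F2: move forward 0/2 (blocked), now at (row=1, col=1)
  F1: move forward 0/1 (blocked), now at (row=1, col=1)
  R: turn right, now facing West
  R: turn right, now facing North
Final: (row=1, col=1), facing North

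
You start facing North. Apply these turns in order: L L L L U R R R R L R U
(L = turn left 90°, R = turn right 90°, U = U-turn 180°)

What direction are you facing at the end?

Start: North
  L (left (90° counter-clockwise)) -> West
  L (left (90° counter-clockwise)) -> South
  L (left (90° counter-clockwise)) -> East
  L (left (90° counter-clockwise)) -> North
  U (U-turn (180°)) -> South
  R (right (90° clockwise)) -> West
  R (right (90° clockwise)) -> North
  R (right (90° clockwise)) -> East
  R (right (90° clockwise)) -> South
  L (left (90° counter-clockwise)) -> East
  R (right (90° clockwise)) -> South
  U (U-turn (180°)) -> North
Final: North

Answer: Final heading: North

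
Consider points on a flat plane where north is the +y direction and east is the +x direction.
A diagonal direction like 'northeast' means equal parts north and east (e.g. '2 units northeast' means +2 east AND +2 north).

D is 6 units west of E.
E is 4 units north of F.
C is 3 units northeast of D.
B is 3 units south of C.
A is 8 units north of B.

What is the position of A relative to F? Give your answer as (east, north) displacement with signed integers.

Answer: A is at (east=-3, north=12) relative to F.

Derivation:
Place F at the origin (east=0, north=0).
  E is 4 units north of F: delta (east=+0, north=+4); E at (east=0, north=4).
  D is 6 units west of E: delta (east=-6, north=+0); D at (east=-6, north=4).
  C is 3 units northeast of D: delta (east=+3, north=+3); C at (east=-3, north=7).
  B is 3 units south of C: delta (east=+0, north=-3); B at (east=-3, north=4).
  A is 8 units north of B: delta (east=+0, north=+8); A at (east=-3, north=12).
Therefore A relative to F: (east=-3, north=12).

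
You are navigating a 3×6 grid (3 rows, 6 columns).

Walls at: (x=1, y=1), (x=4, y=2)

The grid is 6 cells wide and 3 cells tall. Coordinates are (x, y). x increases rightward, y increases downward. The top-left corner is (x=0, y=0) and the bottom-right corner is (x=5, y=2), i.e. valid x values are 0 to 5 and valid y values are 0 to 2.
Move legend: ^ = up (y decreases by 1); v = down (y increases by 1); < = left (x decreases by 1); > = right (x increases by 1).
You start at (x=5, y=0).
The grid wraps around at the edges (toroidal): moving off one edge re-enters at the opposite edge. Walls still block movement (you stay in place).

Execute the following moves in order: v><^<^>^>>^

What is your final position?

Answer: Final position: (x=1, y=2)

Derivation:
Start: (x=5, y=0)
  v (down): (x=5, y=0) -> (x=5, y=1)
  > (right): (x=5, y=1) -> (x=0, y=1)
  < (left): (x=0, y=1) -> (x=5, y=1)
  ^ (up): (x=5, y=1) -> (x=5, y=0)
  < (left): (x=5, y=0) -> (x=4, y=0)
  ^ (up): blocked, stay at (x=4, y=0)
  > (right): (x=4, y=0) -> (x=5, y=0)
  ^ (up): (x=5, y=0) -> (x=5, y=2)
  > (right): (x=5, y=2) -> (x=0, y=2)
  > (right): (x=0, y=2) -> (x=1, y=2)
  ^ (up): blocked, stay at (x=1, y=2)
Final: (x=1, y=2)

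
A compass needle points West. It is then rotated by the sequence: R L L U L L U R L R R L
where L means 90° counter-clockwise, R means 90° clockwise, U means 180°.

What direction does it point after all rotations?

Answer: Final heading: East

Derivation:
Start: West
  R (right (90° clockwise)) -> North
  L (left (90° counter-clockwise)) -> West
  L (left (90° counter-clockwise)) -> South
  U (U-turn (180°)) -> North
  L (left (90° counter-clockwise)) -> West
  L (left (90° counter-clockwise)) -> South
  U (U-turn (180°)) -> North
  R (right (90° clockwise)) -> East
  L (left (90° counter-clockwise)) -> North
  R (right (90° clockwise)) -> East
  R (right (90° clockwise)) -> South
  L (left (90° counter-clockwise)) -> East
Final: East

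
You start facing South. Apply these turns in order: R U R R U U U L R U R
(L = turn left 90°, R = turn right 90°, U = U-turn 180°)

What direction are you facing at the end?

Answer: Final heading: North

Derivation:
Start: South
  R (right (90° clockwise)) -> West
  U (U-turn (180°)) -> East
  R (right (90° clockwise)) -> South
  R (right (90° clockwise)) -> West
  U (U-turn (180°)) -> East
  U (U-turn (180°)) -> West
  U (U-turn (180°)) -> East
  L (left (90° counter-clockwise)) -> North
  R (right (90° clockwise)) -> East
  U (U-turn (180°)) -> West
  R (right (90° clockwise)) -> North
Final: North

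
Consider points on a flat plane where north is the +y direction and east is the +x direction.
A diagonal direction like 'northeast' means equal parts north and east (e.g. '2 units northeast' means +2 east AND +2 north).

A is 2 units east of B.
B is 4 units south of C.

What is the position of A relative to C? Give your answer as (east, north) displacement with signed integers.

Place C at the origin (east=0, north=0).
  B is 4 units south of C: delta (east=+0, north=-4); B at (east=0, north=-4).
  A is 2 units east of B: delta (east=+2, north=+0); A at (east=2, north=-4).
Therefore A relative to C: (east=2, north=-4).

Answer: A is at (east=2, north=-4) relative to C.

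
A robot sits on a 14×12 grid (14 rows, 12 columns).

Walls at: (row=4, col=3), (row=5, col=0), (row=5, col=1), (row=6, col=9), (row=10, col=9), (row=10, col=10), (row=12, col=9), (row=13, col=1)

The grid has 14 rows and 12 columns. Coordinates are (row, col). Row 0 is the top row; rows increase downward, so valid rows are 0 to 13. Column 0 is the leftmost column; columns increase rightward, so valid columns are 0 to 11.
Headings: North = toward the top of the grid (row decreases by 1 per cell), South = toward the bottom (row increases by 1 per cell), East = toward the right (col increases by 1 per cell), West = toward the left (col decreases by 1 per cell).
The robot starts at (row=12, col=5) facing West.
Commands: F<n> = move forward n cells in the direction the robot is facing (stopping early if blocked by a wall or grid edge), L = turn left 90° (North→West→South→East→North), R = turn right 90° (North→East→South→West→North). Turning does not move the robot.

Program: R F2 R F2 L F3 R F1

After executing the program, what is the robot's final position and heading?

Answer: Final position: (row=7, col=8), facing East

Derivation:
Start: (row=12, col=5), facing West
  R: turn right, now facing North
  F2: move forward 2, now at (row=10, col=5)
  R: turn right, now facing East
  F2: move forward 2, now at (row=10, col=7)
  L: turn left, now facing North
  F3: move forward 3, now at (row=7, col=7)
  R: turn right, now facing East
  F1: move forward 1, now at (row=7, col=8)
Final: (row=7, col=8), facing East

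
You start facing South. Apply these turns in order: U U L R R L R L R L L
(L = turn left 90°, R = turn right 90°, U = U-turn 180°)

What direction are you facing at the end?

Answer: Final heading: East

Derivation:
Start: South
  U (U-turn (180°)) -> North
  U (U-turn (180°)) -> South
  L (left (90° counter-clockwise)) -> East
  R (right (90° clockwise)) -> South
  R (right (90° clockwise)) -> West
  L (left (90° counter-clockwise)) -> South
  R (right (90° clockwise)) -> West
  L (left (90° counter-clockwise)) -> South
  R (right (90° clockwise)) -> West
  L (left (90° counter-clockwise)) -> South
  L (left (90° counter-clockwise)) -> East
Final: East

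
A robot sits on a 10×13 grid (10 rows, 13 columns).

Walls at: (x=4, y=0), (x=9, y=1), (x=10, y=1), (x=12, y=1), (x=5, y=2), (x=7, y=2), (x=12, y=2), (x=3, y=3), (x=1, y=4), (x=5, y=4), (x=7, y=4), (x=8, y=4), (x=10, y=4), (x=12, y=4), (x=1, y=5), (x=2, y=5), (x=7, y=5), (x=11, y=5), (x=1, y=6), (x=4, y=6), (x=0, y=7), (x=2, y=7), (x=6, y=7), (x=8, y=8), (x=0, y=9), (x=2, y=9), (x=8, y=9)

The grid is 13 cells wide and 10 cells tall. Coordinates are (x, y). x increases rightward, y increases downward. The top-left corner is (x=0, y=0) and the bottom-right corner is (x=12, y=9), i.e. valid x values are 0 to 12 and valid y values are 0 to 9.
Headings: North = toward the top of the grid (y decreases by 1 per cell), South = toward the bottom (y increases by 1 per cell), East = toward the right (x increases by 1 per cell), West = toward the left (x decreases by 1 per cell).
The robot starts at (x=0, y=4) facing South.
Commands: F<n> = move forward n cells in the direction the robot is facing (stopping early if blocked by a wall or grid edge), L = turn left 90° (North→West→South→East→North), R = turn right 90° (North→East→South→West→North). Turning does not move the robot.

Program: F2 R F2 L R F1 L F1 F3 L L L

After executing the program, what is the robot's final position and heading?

Answer: Final position: (x=0, y=6), facing West

Derivation:
Start: (x=0, y=4), facing South
  F2: move forward 2, now at (x=0, y=6)
  R: turn right, now facing West
  F2: move forward 0/2 (blocked), now at (x=0, y=6)
  L: turn left, now facing South
  R: turn right, now facing West
  F1: move forward 0/1 (blocked), now at (x=0, y=6)
  L: turn left, now facing South
  F1: move forward 0/1 (blocked), now at (x=0, y=6)
  F3: move forward 0/3 (blocked), now at (x=0, y=6)
  L: turn left, now facing East
  L: turn left, now facing North
  L: turn left, now facing West
Final: (x=0, y=6), facing West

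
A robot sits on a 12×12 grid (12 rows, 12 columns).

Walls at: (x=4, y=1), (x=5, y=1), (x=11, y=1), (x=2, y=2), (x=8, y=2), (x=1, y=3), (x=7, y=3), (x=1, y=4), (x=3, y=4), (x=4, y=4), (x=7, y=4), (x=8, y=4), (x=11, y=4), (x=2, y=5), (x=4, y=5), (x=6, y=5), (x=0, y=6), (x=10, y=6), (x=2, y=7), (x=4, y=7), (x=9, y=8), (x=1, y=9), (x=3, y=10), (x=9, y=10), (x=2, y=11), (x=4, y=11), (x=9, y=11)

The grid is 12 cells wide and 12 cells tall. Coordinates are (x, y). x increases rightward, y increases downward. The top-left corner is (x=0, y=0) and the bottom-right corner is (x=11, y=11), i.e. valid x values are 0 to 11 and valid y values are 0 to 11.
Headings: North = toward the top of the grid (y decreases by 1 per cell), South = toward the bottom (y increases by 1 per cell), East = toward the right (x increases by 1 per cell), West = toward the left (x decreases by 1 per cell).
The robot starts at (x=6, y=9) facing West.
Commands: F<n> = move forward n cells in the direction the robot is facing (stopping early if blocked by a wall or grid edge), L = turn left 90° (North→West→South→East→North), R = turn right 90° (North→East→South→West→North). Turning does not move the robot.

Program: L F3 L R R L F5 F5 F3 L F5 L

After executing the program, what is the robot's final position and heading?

Answer: Final position: (x=8, y=11), facing North

Derivation:
Start: (x=6, y=9), facing West
  L: turn left, now facing South
  F3: move forward 2/3 (blocked), now at (x=6, y=11)
  L: turn left, now facing East
  R: turn right, now facing South
  R: turn right, now facing West
  L: turn left, now facing South
  F5: move forward 0/5 (blocked), now at (x=6, y=11)
  F5: move forward 0/5 (blocked), now at (x=6, y=11)
  F3: move forward 0/3 (blocked), now at (x=6, y=11)
  L: turn left, now facing East
  F5: move forward 2/5 (blocked), now at (x=8, y=11)
  L: turn left, now facing North
Final: (x=8, y=11), facing North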